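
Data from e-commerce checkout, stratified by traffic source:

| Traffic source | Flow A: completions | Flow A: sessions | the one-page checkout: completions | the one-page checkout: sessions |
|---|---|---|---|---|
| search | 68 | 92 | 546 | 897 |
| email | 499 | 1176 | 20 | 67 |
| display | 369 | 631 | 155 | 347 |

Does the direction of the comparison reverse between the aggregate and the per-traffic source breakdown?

Search: Flow A 68/92 = 73.9%, the one-page checkout 546/897 = 60.9% → Flow A
Email: Flow A 499/1176 = 42.4%, the one-page checkout 20/67 = 29.9% → Flow A
Display: Flow A 369/631 = 58.5%, the one-page checkout 155/347 = 44.7% → Flow A
Overall: Flow A 936/1899 = 49.3%, the one-page checkout 721/1311 = 55.0% → the one-page checkout
Flow A wins each traffic group but the one-page checkout wins overall — the comparison reverses. Flow A's sessions skew toward email, which has a lower base rate.

Yes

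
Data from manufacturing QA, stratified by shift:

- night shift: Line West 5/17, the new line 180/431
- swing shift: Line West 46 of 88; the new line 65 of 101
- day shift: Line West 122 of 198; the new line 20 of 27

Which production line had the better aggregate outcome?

Line West

Night shift: Line West 5/17 = 29.4%, the new line 180/431 = 41.8% → the new line
Swing shift: Line West 46/88 = 52.3%, the new line 65/101 = 64.4% → the new line
Day shift: Line West 122/198 = 61.6%, the new line 20/27 = 74.1% → the new line
Overall: Line West 173/303 = 57.1%, the new line 265/559 = 47.4% → Line West
(The new line wins every shift group but Line West wins overall — the new line's units skew toward the low-rate night shift group.)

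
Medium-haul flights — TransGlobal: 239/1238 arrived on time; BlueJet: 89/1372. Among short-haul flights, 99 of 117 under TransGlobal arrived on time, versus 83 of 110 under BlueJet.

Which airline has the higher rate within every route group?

Medium-haul: TransGlobal 239/1238 = 19.3%, BlueJet 89/1372 = 6.5% → TransGlobal
Short-haul: TransGlobal 99/117 = 84.6%, BlueJet 83/110 = 75.5% → TransGlobal
TransGlobal has the higher rate in both groups.

TransGlobal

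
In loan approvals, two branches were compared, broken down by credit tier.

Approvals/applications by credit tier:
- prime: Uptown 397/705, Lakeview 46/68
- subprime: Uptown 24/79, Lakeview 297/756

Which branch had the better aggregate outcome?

Uptown

Prime: Uptown 397/705 = 56.3%, Lakeview 46/68 = 67.6% → Lakeview
Subprime: Uptown 24/79 = 30.4%, Lakeview 297/756 = 39.3% → Lakeview
Overall: Uptown 421/784 = 53.7%, Lakeview 343/824 = 41.6% → Uptown
(Lakeview wins every credit group but Uptown wins overall — Lakeview's applications skew toward the low-rate subprime group.)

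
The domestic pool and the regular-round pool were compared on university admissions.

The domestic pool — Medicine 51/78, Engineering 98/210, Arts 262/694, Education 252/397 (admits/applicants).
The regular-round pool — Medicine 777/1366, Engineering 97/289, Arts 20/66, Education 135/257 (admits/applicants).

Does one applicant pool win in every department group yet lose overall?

Yes

Medicine: the domestic pool 51/78 = 65.4%, the regular-round pool 777/1366 = 56.9% → the domestic pool
Engineering: the domestic pool 98/210 = 46.7%, the regular-round pool 97/289 = 33.6% → the domestic pool
Arts: the domestic pool 262/694 = 37.8%, the regular-round pool 20/66 = 30.3% → the domestic pool
Education: the domestic pool 252/397 = 63.5%, the regular-round pool 135/257 = 52.5% → the domestic pool
Overall: the domestic pool 663/1379 = 48.1%, the regular-round pool 1029/1978 = 52.0% → the regular-round pool
The domestic pool wins each department group but the regular-round pool wins overall — the comparison reverses. The domestic pool's applicants skew toward Arts, which has a lower base rate.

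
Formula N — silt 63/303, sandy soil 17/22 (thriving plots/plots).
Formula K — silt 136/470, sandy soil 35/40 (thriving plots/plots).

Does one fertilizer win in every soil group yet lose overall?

Silt: Formula N 63/303 = 20.8%, Formula K 136/470 = 28.9% → Formula K
Sandy soil: Formula N 17/22 = 77.3%, Formula K 35/40 = 87.5% → Formula K
Overall: Formula N 80/325 = 24.6%, Formula K 171/510 = 33.5% → Formula K
Formula K wins overall and in every soil group — no reversal.

No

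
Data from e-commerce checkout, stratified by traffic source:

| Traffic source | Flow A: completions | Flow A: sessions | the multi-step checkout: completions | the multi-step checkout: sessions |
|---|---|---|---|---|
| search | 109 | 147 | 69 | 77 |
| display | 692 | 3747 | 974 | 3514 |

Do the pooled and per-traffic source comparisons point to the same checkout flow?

Yes

Search: Flow A 109/147 = 74.1%, the multi-step checkout 69/77 = 89.6% → the multi-step checkout
Display: Flow A 692/3747 = 18.5%, the multi-step checkout 974/3514 = 27.7% → the multi-step checkout
Overall: Flow A 801/3894 = 20.6%, the multi-step checkout 1043/3591 = 29.0% → the multi-step checkout
The multi-step checkout wins overall and in every traffic group — no reversal.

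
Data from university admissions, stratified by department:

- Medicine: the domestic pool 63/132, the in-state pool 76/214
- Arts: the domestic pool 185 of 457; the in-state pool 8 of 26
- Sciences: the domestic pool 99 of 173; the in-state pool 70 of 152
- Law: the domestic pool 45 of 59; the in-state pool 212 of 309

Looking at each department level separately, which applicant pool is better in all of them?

Medicine: the domestic pool 63/132 = 47.7%, the in-state pool 76/214 = 35.5% → the domestic pool
Arts: the domestic pool 185/457 = 40.5%, the in-state pool 8/26 = 30.8% → the domestic pool
Sciences: the domestic pool 99/173 = 57.2%, the in-state pool 70/152 = 46.1% → the domestic pool
Law: the domestic pool 45/59 = 76.3%, the in-state pool 212/309 = 68.6% → the domestic pool
The domestic pool has the higher rate in all 4 groups.

the domestic pool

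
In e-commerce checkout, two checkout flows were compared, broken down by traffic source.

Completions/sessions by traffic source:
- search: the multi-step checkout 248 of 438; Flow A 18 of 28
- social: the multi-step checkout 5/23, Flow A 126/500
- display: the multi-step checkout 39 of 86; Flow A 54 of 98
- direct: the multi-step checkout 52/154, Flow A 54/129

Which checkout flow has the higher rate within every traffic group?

Flow A

Search: the multi-step checkout 248/438 = 56.6%, Flow A 18/28 = 64.3% → Flow A
Social: the multi-step checkout 5/23 = 21.7%, Flow A 126/500 = 25.2% → Flow A
Display: the multi-step checkout 39/86 = 45.3%, Flow A 54/98 = 55.1% → Flow A
Direct: the multi-step checkout 52/154 = 33.8%, Flow A 54/129 = 41.9% → Flow A
Flow A has the higher rate in all 4 groups.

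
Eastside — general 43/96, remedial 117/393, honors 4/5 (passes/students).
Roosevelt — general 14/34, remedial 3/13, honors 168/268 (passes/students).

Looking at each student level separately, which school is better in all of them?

General: Eastside 43/96 = 44.8%, Roosevelt 14/34 = 41.2% → Eastside
Remedial: Eastside 117/393 = 29.8%, Roosevelt 3/13 = 23.1% → Eastside
Honors: Eastside 4/5 = 80.0%, Roosevelt 168/268 = 62.7% → Eastside
Eastside has the higher rate in all 3 groups.

Eastside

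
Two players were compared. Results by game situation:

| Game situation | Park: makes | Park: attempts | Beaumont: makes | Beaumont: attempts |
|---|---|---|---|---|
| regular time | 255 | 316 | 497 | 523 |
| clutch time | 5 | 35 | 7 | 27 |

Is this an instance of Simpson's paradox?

No

Regular time: Park 255/316 = 80.7%, Beaumont 497/523 = 95.0% → Beaumont
Clutch time: Park 5/35 = 14.3%, Beaumont 7/27 = 25.9% → Beaumont
Overall: Park 260/351 = 74.1%, Beaumont 504/550 = 91.6% → Beaumont
Beaumont wins overall and in every game group — no reversal.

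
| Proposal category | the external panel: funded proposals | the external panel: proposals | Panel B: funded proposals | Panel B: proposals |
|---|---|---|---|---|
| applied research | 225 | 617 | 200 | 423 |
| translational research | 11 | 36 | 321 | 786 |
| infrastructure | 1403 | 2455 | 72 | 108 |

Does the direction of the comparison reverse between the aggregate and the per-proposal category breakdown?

Yes

Applied research: the external panel 225/617 = 36.5%, Panel B 200/423 = 47.3% → Panel B
Translational research: the external panel 11/36 = 30.6%, Panel B 321/786 = 40.8% → Panel B
Infrastructure: the external panel 1403/2455 = 57.1%, Panel B 72/108 = 66.7% → Panel B
Overall: the external panel 1639/3108 = 52.7%, Panel B 593/1317 = 45.0% → the external panel
Panel B wins each proposal group but the external panel wins overall — the comparison reverses. Panel B's proposals skew toward translational research, which has a lower base rate.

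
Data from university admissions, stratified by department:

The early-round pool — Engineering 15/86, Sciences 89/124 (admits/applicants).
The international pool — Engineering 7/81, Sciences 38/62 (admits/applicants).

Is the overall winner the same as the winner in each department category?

Engineering: the early-round pool 15/86 = 17.4%, the international pool 7/81 = 8.6% → the early-round pool
Sciences: the early-round pool 89/124 = 71.8%, the international pool 38/62 = 61.3% → the early-round pool
Overall: the early-round pool 104/210 = 49.5%, the international pool 45/143 = 31.5% → the early-round pool
The early-round pool wins overall and in every department group — no reversal.

Yes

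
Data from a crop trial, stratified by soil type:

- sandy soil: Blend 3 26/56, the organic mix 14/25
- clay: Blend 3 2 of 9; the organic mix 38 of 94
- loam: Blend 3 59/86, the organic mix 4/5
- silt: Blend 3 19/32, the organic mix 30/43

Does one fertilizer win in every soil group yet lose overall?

Yes

Sandy soil: Blend 3 26/56 = 46.4%, the organic mix 14/25 = 56.0% → the organic mix
Clay: Blend 3 2/9 = 22.2%, the organic mix 38/94 = 40.4% → the organic mix
Loam: Blend 3 59/86 = 68.6%, the organic mix 4/5 = 80.0% → the organic mix
Silt: Blend 3 19/32 = 59.4%, the organic mix 30/43 = 69.8% → the organic mix
Overall: Blend 3 106/183 = 57.9%, the organic mix 86/167 = 51.5% → Blend 3
The organic mix wins each soil group but Blend 3 wins overall — the comparison reverses. The organic mix's plots skew toward clay, which has a lower base rate.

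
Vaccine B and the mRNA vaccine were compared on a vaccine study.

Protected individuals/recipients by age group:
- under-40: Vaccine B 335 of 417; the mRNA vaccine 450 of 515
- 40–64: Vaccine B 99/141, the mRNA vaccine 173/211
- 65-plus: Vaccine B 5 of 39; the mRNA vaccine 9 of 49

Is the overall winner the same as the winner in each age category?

Under-40: Vaccine B 335/417 = 80.3%, the mRNA vaccine 450/515 = 87.4% → the mRNA vaccine
40–64: Vaccine B 99/141 = 70.2%, the mRNA vaccine 173/211 = 82.0% → the mRNA vaccine
65-plus: Vaccine B 5/39 = 12.8%, the mRNA vaccine 9/49 = 18.4% → the mRNA vaccine
Overall: Vaccine B 439/597 = 73.5%, the mRNA vaccine 632/775 = 81.5% → the mRNA vaccine
The mRNA vaccine wins overall and in every age group — no reversal.

Yes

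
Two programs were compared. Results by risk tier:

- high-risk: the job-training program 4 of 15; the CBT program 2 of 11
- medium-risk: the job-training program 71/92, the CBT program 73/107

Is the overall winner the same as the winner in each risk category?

Yes

High-risk: the job-training program 4/15 = 26.7%, the CBT program 2/11 = 18.2% → the job-training program
Medium-risk: the job-training program 71/92 = 77.2%, the CBT program 73/107 = 68.2% → the job-training program
Overall: the job-training program 75/107 = 70.1%, the CBT program 75/118 = 63.6% → the job-training program
The job-training program wins overall and in every risk group — no reversal.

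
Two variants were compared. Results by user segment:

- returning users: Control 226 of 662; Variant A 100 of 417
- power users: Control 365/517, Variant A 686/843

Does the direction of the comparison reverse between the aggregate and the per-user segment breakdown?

No

Returning users: Control 226/662 = 34.1%, Variant A 100/417 = 24.0% → Control
Power users: Control 365/517 = 70.6%, Variant A 686/843 = 81.4% → Variant A
Overall: Control 591/1179 = 50.1%, Variant A 786/1260 = 62.4% → Variant A
Neither sweeps: Control wins 1 of 2 groups, Variant A wins 1. Variant A wins overall but not every group — no Simpson reversal.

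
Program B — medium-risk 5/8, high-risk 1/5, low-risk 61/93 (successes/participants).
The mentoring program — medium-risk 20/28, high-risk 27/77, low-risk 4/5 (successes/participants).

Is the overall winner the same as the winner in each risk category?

Medium-risk: Program B 5/8 = 62.5%, the mentoring program 20/28 = 71.4% → the mentoring program
High-risk: Program B 1/5 = 20.0%, the mentoring program 27/77 = 35.1% → the mentoring program
Low-risk: Program B 61/93 = 65.6%, the mentoring program 4/5 = 80.0% → the mentoring program
Overall: Program B 67/106 = 63.2%, the mentoring program 51/110 = 46.4% → Program B
The mentoring program wins each risk group but Program B wins overall — the comparison reverses. The mentoring program's participants skew toward high-risk, which has a lower base rate.

No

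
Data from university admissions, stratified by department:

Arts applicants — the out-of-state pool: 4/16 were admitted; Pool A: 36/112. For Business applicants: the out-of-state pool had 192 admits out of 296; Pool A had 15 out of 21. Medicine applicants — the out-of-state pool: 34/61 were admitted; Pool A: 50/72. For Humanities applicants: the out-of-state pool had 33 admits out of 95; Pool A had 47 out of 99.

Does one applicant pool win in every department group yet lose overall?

Arts: the out-of-state pool 4/16 = 25.0%, Pool A 36/112 = 32.1% → Pool A
Business: the out-of-state pool 192/296 = 64.9%, Pool A 15/21 = 71.4% → Pool A
Medicine: the out-of-state pool 34/61 = 55.7%, Pool A 50/72 = 69.4% → Pool A
Humanities: the out-of-state pool 33/95 = 34.7%, Pool A 47/99 = 47.5% → Pool A
Overall: the out-of-state pool 263/468 = 56.2%, Pool A 148/304 = 48.7% → the out-of-state pool
Pool A wins each department group but the out-of-state pool wins overall — the comparison reverses. Pool A's applicants skew toward Arts, which has a lower base rate.

Yes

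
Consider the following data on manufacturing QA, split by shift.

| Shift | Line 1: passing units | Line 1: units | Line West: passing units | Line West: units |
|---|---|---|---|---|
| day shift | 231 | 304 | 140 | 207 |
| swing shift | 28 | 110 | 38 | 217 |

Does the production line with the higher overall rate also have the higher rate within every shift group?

Day shift: Line 1 231/304 = 76.0%, Line West 140/207 = 67.6% → Line 1
Swing shift: Line 1 28/110 = 25.5%, Line West 38/217 = 17.5% → Line 1
Overall: Line 1 259/414 = 62.6%, Line West 178/424 = 42.0% → Line 1
Line 1 wins overall and in every shift group — no reversal.

Yes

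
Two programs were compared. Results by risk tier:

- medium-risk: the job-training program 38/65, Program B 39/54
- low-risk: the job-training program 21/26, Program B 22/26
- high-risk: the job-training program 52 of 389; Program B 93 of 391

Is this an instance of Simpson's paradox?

Medium-risk: the job-training program 38/65 = 58.5%, Program B 39/54 = 72.2% → Program B
Low-risk: the job-training program 21/26 = 80.8%, Program B 22/26 = 84.6% → Program B
High-risk: the job-training program 52/389 = 13.4%, Program B 93/391 = 23.8% → Program B
Overall: the job-training program 111/480 = 23.1%, Program B 154/471 = 32.7% → Program B
Program B wins overall and in every risk group — no reversal.

No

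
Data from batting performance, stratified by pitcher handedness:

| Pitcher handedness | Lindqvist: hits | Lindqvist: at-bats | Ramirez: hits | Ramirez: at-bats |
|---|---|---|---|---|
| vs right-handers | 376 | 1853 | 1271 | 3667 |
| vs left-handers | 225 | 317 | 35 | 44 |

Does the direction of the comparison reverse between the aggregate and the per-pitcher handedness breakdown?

Vs right-handers: Lindqvist 376/1853 = 20.3%, Ramirez 1271/3667 = 34.7% → Ramirez
Vs left-handers: Lindqvist 225/317 = 71.0%, Ramirez 35/44 = 79.5% → Ramirez
Overall: Lindqvist 601/2170 = 27.7%, Ramirez 1306/3711 = 35.2% → Ramirez
Ramirez wins overall and in every pitcher group — no reversal.

No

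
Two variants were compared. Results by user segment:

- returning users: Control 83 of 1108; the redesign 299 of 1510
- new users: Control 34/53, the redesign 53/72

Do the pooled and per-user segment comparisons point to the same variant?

Yes

Returning users: Control 83/1108 = 7.5%, the redesign 299/1510 = 19.8% → the redesign
New users: Control 34/53 = 64.2%, the redesign 53/72 = 73.6% → the redesign
Overall: Control 117/1161 = 10.1%, the redesign 352/1582 = 22.3% → the redesign
The redesign wins overall and in every user group — no reversal.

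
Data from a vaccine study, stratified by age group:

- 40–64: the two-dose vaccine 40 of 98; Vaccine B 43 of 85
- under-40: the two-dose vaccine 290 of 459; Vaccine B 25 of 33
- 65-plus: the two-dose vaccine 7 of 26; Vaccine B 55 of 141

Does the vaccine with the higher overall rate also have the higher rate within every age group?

No

40–64: the two-dose vaccine 40/98 = 40.8%, Vaccine B 43/85 = 50.6% → Vaccine B
Under-40: the two-dose vaccine 290/459 = 63.2%, Vaccine B 25/33 = 75.8% → Vaccine B
65-plus: the two-dose vaccine 7/26 = 26.9%, Vaccine B 55/141 = 39.0% → Vaccine B
Overall: the two-dose vaccine 337/583 = 57.8%, Vaccine B 123/259 = 47.5% → the two-dose vaccine
Vaccine B wins each age group but the two-dose vaccine wins overall — the comparison reverses. Vaccine B's recipients skew toward 65-plus, which has a lower base rate.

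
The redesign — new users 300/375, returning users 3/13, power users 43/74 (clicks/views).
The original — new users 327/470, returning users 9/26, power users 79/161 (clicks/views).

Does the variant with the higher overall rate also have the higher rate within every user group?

No

New users: the redesign 300/375 = 80.0%, the original 327/470 = 69.6% → the redesign
Returning users: the redesign 3/13 = 23.1%, the original 9/26 = 34.6% → the original
Power users: the redesign 43/74 = 58.1%, the original 79/161 = 49.1% → the redesign
Overall: the redesign 346/462 = 74.9%, the original 415/657 = 63.2% → the redesign
Neither sweeps: the redesign wins 2 of 3 groups, the original wins 1. The redesign wins overall but not every group — no Simpson reversal.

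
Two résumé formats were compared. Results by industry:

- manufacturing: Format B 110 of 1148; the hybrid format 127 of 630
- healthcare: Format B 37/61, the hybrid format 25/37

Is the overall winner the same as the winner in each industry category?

Manufacturing: Format B 110/1148 = 9.6%, the hybrid format 127/630 = 20.2% → the hybrid format
Healthcare: Format B 37/61 = 60.7%, the hybrid format 25/37 = 67.6% → the hybrid format
Overall: Format B 147/1209 = 12.2%, the hybrid format 152/667 = 22.8% → the hybrid format
The hybrid format wins overall and in every industry group — no reversal.

Yes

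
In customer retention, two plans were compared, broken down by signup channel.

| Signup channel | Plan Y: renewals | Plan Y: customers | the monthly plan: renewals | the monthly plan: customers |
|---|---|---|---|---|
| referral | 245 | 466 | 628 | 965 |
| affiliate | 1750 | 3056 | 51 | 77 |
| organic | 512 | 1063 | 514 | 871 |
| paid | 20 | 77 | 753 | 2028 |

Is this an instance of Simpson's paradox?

Referral: Plan Y 245/466 = 52.6%, the monthly plan 628/965 = 65.1% → the monthly plan
Affiliate: Plan Y 1750/3056 = 57.3%, the monthly plan 51/77 = 66.2% → the monthly plan
Organic: Plan Y 512/1063 = 48.2%, the monthly plan 514/871 = 59.0% → the monthly plan
Paid: Plan Y 20/77 = 26.0%, the monthly plan 753/2028 = 37.1% → the monthly plan
Overall: Plan Y 2527/4662 = 54.2%, the monthly plan 1946/3941 = 49.4% → Plan Y
The monthly plan wins each signup group but Plan Y wins overall — the comparison reverses. The monthly plan's customers skew toward paid, which has a lower base rate.

Yes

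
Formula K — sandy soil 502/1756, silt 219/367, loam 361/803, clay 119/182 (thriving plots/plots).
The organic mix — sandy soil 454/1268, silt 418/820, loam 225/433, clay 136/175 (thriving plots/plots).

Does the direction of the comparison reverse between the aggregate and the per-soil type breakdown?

No

Sandy soil: Formula K 502/1756 = 28.6%, the organic mix 454/1268 = 35.8% → the organic mix
Silt: Formula K 219/367 = 59.7%, the organic mix 418/820 = 51.0% → Formula K
Loam: Formula K 361/803 = 45.0%, the organic mix 225/433 = 52.0% → the organic mix
Clay: Formula K 119/182 = 65.4%, the organic mix 136/175 = 77.7% → the organic mix
Overall: Formula K 1201/3108 = 38.6%, the organic mix 1233/2696 = 45.7% → the organic mix
Neither sweeps: Formula K wins 1 of 4 groups, the organic mix wins 3. The organic mix wins overall but not every group — no Simpson reversal.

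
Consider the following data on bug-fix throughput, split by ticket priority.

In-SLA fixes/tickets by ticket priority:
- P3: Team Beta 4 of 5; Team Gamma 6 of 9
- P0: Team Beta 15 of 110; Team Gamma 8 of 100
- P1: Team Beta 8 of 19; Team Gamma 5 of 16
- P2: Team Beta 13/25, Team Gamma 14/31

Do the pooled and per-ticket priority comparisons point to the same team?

P3: Team Beta 4/5 = 80.0%, Team Gamma 6/9 = 66.7% → Team Beta
P0: Team Beta 15/110 = 13.6%, Team Gamma 8/100 = 8.0% → Team Beta
P1: Team Beta 8/19 = 42.1%, Team Gamma 5/16 = 31.2% → Team Beta
P2: Team Beta 13/25 = 52.0%, Team Gamma 14/31 = 45.2% → Team Beta
Overall: Team Beta 40/159 = 25.2%, Team Gamma 33/156 = 21.2% → Team Beta
Team Beta wins overall and in every ticket group — no reversal.

Yes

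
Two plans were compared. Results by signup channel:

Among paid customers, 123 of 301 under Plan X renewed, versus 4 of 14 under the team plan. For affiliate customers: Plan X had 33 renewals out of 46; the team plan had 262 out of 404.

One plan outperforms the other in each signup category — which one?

Plan X

Paid: Plan X 123/301 = 40.9%, the team plan 4/14 = 28.6% → Plan X
Affiliate: Plan X 33/46 = 71.7%, the team plan 262/404 = 64.9% → Plan X
Plan X has the higher rate in both groups.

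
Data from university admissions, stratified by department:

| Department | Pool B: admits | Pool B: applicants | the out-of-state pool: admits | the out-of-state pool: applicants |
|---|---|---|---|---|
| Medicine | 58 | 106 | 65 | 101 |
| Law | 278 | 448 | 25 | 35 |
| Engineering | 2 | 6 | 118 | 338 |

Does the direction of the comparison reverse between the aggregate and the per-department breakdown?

Yes

Medicine: Pool B 58/106 = 54.7%, the out-of-state pool 65/101 = 64.4% → the out-of-state pool
Law: Pool B 278/448 = 62.1%, the out-of-state pool 25/35 = 71.4% → the out-of-state pool
Engineering: Pool B 2/6 = 33.3%, the out-of-state pool 118/338 = 34.9% → the out-of-state pool
Overall: Pool B 338/560 = 60.4%, the out-of-state pool 208/474 = 43.9% → Pool B
The out-of-state pool wins each department group but Pool B wins overall — the comparison reverses. The out-of-state pool's applicants skew toward Engineering, which has a lower base rate.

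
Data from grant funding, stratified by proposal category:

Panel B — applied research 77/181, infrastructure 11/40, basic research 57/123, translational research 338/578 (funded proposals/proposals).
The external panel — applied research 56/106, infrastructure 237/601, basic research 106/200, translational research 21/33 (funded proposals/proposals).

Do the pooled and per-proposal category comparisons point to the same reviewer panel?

No

Applied research: Panel B 77/181 = 42.5%, the external panel 56/106 = 52.8% → the external panel
Infrastructure: Panel B 11/40 = 27.5%, the external panel 237/601 = 39.4% → the external panel
Basic research: Panel B 57/123 = 46.3%, the external panel 106/200 = 53.0% → the external panel
Translational research: Panel B 338/578 = 58.5%, the external panel 21/33 = 63.6% → the external panel
Overall: Panel B 483/922 = 52.4%, the external panel 420/940 = 44.7% → Panel B
The external panel wins each proposal group but Panel B wins overall — the comparison reverses. The external panel's proposals skew toward infrastructure, which has a lower base rate.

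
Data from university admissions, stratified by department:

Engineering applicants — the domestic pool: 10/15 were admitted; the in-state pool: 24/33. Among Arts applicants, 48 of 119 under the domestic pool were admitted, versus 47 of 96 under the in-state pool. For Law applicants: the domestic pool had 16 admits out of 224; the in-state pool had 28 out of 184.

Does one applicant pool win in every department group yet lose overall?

Engineering: the domestic pool 10/15 = 66.7%, the in-state pool 24/33 = 72.7% → the in-state pool
Arts: the domestic pool 48/119 = 40.3%, the in-state pool 47/96 = 49.0% → the in-state pool
Law: the domestic pool 16/224 = 7.1%, the in-state pool 28/184 = 15.2% → the in-state pool
Overall: the domestic pool 74/358 = 20.7%, the in-state pool 99/313 = 31.6% → the in-state pool
The in-state pool wins overall and in every department group — no reversal.

No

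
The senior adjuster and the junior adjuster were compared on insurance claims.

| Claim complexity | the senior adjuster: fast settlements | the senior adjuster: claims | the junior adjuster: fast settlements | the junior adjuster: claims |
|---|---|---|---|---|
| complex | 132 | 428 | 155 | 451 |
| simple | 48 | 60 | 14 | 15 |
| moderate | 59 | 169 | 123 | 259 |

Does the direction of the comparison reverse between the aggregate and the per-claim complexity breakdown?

Complex: the senior adjuster 132/428 = 30.8%, the junior adjuster 155/451 = 34.4% → the junior adjuster
Simple: the senior adjuster 48/60 = 80.0%, the junior adjuster 14/15 = 93.3% → the junior adjuster
Moderate: the senior adjuster 59/169 = 34.9%, the junior adjuster 123/259 = 47.5% → the junior adjuster
Overall: the senior adjuster 239/657 = 36.4%, the junior adjuster 292/725 = 40.3% → the junior adjuster
The junior adjuster wins overall and in every claim group — no reversal.

No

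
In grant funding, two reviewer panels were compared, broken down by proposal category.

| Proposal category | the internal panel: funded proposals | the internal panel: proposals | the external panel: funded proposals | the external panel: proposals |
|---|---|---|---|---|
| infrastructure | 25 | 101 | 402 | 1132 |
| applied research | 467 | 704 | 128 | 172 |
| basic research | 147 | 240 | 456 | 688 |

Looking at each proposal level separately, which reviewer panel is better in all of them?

Infrastructure: the internal panel 25/101 = 24.8%, the external panel 402/1132 = 35.5% → the external panel
Applied research: the internal panel 467/704 = 66.3%, the external panel 128/172 = 74.4% → the external panel
Basic research: the internal panel 147/240 = 61.2%, the external panel 456/688 = 66.3% → the external panel
The external panel has the higher rate in all 3 groups.

the external panel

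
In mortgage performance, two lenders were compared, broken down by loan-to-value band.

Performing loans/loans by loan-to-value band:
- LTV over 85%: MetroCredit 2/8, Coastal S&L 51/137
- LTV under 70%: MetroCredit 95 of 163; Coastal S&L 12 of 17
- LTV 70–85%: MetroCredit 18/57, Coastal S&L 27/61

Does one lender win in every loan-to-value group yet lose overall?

LTV over 85%: MetroCredit 2/8 = 25.0%, Coastal S&L 51/137 = 37.2% → Coastal S&L
LTV under 70%: MetroCredit 95/163 = 58.3%, Coastal S&L 12/17 = 70.6% → Coastal S&L
LTV 70–85%: MetroCredit 18/57 = 31.6%, Coastal S&L 27/61 = 44.3% → Coastal S&L
Overall: MetroCredit 115/228 = 50.4%, Coastal S&L 90/215 = 41.9% → MetroCredit
Coastal S&L wins each loan-to-value group but MetroCredit wins overall — the comparison reverses. Coastal S&L's loans skew toward LTV over 85%, which has a lower base rate.

Yes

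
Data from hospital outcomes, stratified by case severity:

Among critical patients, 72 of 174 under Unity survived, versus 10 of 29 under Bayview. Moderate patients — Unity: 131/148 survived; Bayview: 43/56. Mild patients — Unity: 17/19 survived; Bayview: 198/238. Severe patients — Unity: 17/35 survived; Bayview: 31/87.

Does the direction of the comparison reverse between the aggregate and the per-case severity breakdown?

Yes

Critical: Unity 72/174 = 41.4%, Bayview 10/29 = 34.5% → Unity
Moderate: Unity 131/148 = 88.5%, Bayview 43/56 = 76.8% → Unity
Mild: Unity 17/19 = 89.5%, Bayview 198/238 = 83.2% → Unity
Severe: Unity 17/35 = 48.6%, Bayview 31/87 = 35.6% → Unity
Overall: Unity 237/376 = 63.0%, Bayview 282/410 = 68.8% → Bayview
Unity wins each case group but Bayview wins overall — the comparison reverses. Unity's patients skew toward critical, which has a lower base rate.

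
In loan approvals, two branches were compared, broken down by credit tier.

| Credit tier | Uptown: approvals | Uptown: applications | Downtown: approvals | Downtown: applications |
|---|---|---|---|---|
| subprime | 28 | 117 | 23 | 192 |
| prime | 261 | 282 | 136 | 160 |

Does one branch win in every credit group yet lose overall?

No

Subprime: Uptown 28/117 = 23.9%, Downtown 23/192 = 12.0% → Uptown
Prime: Uptown 261/282 = 92.6%, Downtown 136/160 = 85.0% → Uptown
Overall: Uptown 289/399 = 72.4%, Downtown 159/352 = 45.2% → Uptown
Uptown wins overall and in every credit group — no reversal.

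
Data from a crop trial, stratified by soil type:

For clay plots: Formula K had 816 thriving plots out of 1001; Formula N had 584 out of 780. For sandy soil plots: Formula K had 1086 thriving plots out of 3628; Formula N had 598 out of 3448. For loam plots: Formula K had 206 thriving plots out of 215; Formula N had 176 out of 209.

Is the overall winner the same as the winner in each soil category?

Yes

Clay: Formula K 816/1001 = 81.5%, Formula N 584/780 = 74.9% → Formula K
Sandy soil: Formula K 1086/3628 = 29.9%, Formula N 598/3448 = 17.3% → Formula K
Loam: Formula K 206/215 = 95.8%, Formula N 176/209 = 84.2% → Formula K
Overall: Formula K 2108/4844 = 43.5%, Formula N 1358/4437 = 30.6% → Formula K
Formula K wins overall and in every soil group — no reversal.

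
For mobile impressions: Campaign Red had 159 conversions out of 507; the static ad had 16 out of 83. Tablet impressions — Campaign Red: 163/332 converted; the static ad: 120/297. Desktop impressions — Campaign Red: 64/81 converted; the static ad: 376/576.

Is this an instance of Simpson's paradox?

Mobile: Campaign Red 159/507 = 31.4%, the static ad 16/83 = 19.3% → Campaign Red
Tablet: Campaign Red 163/332 = 49.1%, the static ad 120/297 = 40.4% → Campaign Red
Desktop: Campaign Red 64/81 = 79.0%, the static ad 376/576 = 65.3% → Campaign Red
Overall: Campaign Red 386/920 = 42.0%, the static ad 512/956 = 53.6% → the static ad
Campaign Red wins each device group but the static ad wins overall — the comparison reverses. Campaign Red's impressions skew toward mobile, which has a lower base rate.

Yes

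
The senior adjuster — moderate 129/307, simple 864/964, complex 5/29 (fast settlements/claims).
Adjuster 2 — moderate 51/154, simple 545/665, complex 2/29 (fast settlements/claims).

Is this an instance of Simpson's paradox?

Moderate: the senior adjuster 129/307 = 42.0%, Adjuster 2 51/154 = 33.1% → the senior adjuster
Simple: the senior adjuster 864/964 = 89.6%, Adjuster 2 545/665 = 82.0% → the senior adjuster
Complex: the senior adjuster 5/29 = 17.2%, Adjuster 2 2/29 = 6.9% → the senior adjuster
Overall: the senior adjuster 998/1300 = 76.8%, Adjuster 2 598/848 = 70.5% → the senior adjuster
The senior adjuster wins overall and in every claim group — no reversal.

No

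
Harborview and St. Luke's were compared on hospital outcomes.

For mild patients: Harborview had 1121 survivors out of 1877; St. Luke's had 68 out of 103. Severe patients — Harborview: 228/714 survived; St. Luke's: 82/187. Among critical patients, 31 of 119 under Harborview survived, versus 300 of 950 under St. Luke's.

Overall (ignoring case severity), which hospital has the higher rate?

Mild: Harborview 1121/1877 = 59.7%, St. Luke's 68/103 = 66.0% → St. Luke's
Severe: Harborview 228/714 = 31.9%, St. Luke's 82/187 = 43.9% → St. Luke's
Critical: Harborview 31/119 = 26.1%, St. Luke's 300/950 = 31.6% → St. Luke's
Overall: Harborview 1380/2710 = 50.9%, St. Luke's 450/1240 = 36.3% → Harborview
(St. Luke's wins every case group but Harborview wins overall — St. Luke's's patients skew toward the low-rate critical group.)

Harborview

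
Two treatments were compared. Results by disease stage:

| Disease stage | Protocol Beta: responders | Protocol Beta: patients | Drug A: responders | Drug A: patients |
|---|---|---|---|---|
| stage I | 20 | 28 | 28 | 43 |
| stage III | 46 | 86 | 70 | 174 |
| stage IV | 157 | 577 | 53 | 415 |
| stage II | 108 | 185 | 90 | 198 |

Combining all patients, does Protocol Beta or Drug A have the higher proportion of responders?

Stage I: Protocol Beta 20/28 = 71.4%, Drug A 28/43 = 65.1% → Protocol Beta
Stage III: Protocol Beta 46/86 = 53.5%, Drug A 70/174 = 40.2% → Protocol Beta
Stage IV: Protocol Beta 157/577 = 27.2%, Drug A 53/415 = 12.8% → Protocol Beta
Stage II: Protocol Beta 108/185 = 58.4%, Drug A 90/198 = 45.5% → Protocol Beta
Overall: Protocol Beta 331/876 = 37.8%, Drug A 241/830 = 29.0% → Protocol Beta

Protocol Beta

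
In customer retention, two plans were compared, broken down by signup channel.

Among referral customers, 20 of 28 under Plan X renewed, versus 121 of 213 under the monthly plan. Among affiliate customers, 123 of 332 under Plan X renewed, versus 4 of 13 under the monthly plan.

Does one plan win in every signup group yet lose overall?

Referral: Plan X 20/28 = 71.4%, the monthly plan 121/213 = 56.8% → Plan X
Affiliate: Plan X 123/332 = 37.0%, the monthly plan 4/13 = 30.8% → Plan X
Overall: Plan X 143/360 = 39.7%, the monthly plan 125/226 = 55.3% → the monthly plan
Plan X wins each signup group but the monthly plan wins overall — the comparison reverses. Plan X's customers skew toward affiliate, which has a lower base rate.

Yes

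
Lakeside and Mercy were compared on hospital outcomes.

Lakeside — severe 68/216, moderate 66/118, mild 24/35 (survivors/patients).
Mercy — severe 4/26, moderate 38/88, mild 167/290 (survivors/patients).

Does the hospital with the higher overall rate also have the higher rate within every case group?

No

Severe: Lakeside 68/216 = 31.5%, Mercy 4/26 = 15.4% → Lakeside
Moderate: Lakeside 66/118 = 55.9%, Mercy 38/88 = 43.2% → Lakeside
Mild: Lakeside 24/35 = 68.6%, Mercy 167/290 = 57.6% → Lakeside
Overall: Lakeside 158/369 = 42.8%, Mercy 209/404 = 51.7% → Mercy
Lakeside wins each case group but Mercy wins overall — the comparison reverses. Lakeside's patients skew toward severe, which has a lower base rate.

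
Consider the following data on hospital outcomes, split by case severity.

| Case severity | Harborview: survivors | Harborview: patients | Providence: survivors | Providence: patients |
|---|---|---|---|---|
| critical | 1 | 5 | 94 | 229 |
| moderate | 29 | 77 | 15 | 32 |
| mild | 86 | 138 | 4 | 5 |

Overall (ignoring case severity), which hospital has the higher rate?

Harborview

Critical: Harborview 1/5 = 20.0%, Providence 94/229 = 41.0% → Providence
Moderate: Harborview 29/77 = 37.7%, Providence 15/32 = 46.9% → Providence
Mild: Harborview 86/138 = 62.3%, Providence 4/5 = 80.0% → Providence
Overall: Harborview 116/220 = 52.7%, Providence 113/266 = 42.5% → Harborview
(Providence wins every case group but Harborview wins overall — Providence's patients skew toward the low-rate critical group.)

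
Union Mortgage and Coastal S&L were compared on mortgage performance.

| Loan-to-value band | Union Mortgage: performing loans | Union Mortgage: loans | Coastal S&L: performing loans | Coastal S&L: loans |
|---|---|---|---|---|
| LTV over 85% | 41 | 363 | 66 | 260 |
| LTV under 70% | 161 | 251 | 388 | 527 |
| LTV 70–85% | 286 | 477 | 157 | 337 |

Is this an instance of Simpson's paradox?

LTV over 85%: Union Mortgage 41/363 = 11.3%, Coastal S&L 66/260 = 25.4% → Coastal S&L
LTV under 70%: Union Mortgage 161/251 = 64.1%, Coastal S&L 388/527 = 73.6% → Coastal S&L
LTV 70–85%: Union Mortgage 286/477 = 60.0%, Coastal S&L 157/337 = 46.6% → Union Mortgage
Overall: Union Mortgage 488/1091 = 44.7%, Coastal S&L 611/1124 = 54.4% → Coastal S&L
Neither sweeps: Union Mortgage wins 1 of 3 groups, Coastal S&L wins 2. Coastal S&L wins overall but not every group — no Simpson reversal.

No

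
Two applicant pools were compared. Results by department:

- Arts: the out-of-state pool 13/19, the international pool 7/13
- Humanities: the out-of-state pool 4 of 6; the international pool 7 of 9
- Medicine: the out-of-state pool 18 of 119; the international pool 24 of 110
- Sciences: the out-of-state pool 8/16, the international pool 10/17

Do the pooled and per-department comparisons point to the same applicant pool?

Arts: the out-of-state pool 13/19 = 68.4%, the international pool 7/13 = 53.8% → the out-of-state pool
Humanities: the out-of-state pool 4/6 = 66.7%, the international pool 7/9 = 77.8% → the international pool
Medicine: the out-of-state pool 18/119 = 15.1%, the international pool 24/110 = 21.8% → the international pool
Sciences: the out-of-state pool 8/16 = 50.0%, the international pool 10/17 = 58.8% → the international pool
Overall: the out-of-state pool 43/160 = 26.9%, the international pool 48/149 = 32.2% → the international pool
Neither sweeps: the out-of-state pool wins 1 of 4 groups, the international pool wins 3. The international pool wins overall but not every group — no Simpson reversal.

No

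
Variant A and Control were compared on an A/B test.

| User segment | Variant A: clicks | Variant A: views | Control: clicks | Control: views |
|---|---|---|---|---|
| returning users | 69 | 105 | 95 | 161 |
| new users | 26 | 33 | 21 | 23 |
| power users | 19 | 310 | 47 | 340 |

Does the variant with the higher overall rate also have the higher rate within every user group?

No

Returning users: Variant A 69/105 = 65.7%, Control 95/161 = 59.0% → Variant A
New users: Variant A 26/33 = 78.8%, Control 21/23 = 91.3% → Control
Power users: Variant A 19/310 = 6.1%, Control 47/340 = 13.8% → Control
Overall: Variant A 114/448 = 25.4%, Control 163/524 = 31.1% → Control
Neither sweeps: Variant A wins 1 of 3 groups, Control wins 2. Control wins overall but not every group — no Simpson reversal.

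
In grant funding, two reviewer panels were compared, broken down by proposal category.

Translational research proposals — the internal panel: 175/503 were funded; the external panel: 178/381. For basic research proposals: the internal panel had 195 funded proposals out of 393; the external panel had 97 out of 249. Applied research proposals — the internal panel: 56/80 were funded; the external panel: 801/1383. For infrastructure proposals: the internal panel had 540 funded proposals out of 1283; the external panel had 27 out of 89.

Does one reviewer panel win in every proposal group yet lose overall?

Translational research: the internal panel 175/503 = 34.8%, the external panel 178/381 = 46.7% → the external panel
Basic research: the internal panel 195/393 = 49.6%, the external panel 97/249 = 39.0% → the internal panel
Applied research: the internal panel 56/80 = 70.0%, the external panel 801/1383 = 57.9% → the internal panel
Infrastructure: the internal panel 540/1283 = 42.1%, the external panel 27/89 = 30.3% → the internal panel
Overall: the internal panel 966/2259 = 42.8%, the external panel 1103/2102 = 52.5% → the external panel
Neither sweeps: the internal panel wins 3 of 4 groups, the external panel wins 1. The external panel wins overall but not every group — no Simpson reversal.

No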